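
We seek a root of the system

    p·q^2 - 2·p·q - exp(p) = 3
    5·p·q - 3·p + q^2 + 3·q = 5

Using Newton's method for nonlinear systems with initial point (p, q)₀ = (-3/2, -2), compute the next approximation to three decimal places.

(-1.832, -0.022)

At (-3/2, -2): F = (-15.22313, 12.500).
Jacobian J = [[q^2 - 2·q - exp(p), 2·p·q - 2·p], [5·q - 3, 5·p + 2·q + 3]].
At the point, J = [[7.77687, 9.000], [-13.000, -8.500]] (det J = 50.89661).
Solving J·Δ = −F gives Δ = (-0.332, 1.978).
Then the next iterate is (p, q)₁ = (-1.832, -0.022).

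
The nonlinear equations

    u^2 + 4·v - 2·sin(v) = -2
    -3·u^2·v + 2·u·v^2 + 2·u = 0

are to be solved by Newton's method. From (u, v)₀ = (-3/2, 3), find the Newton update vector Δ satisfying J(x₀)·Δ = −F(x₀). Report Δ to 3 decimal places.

At (-3/2, 3): F = (15.96776, -50.250).
Jacobian J = [[2·u, -2·cos(v) + 4], [-6·u·v + 2·v^2 + 2, -3·u^2 + 4·u·v]].
At the point, J = [[-3.000, 5.97998], [47.000, -24.750]] (det J = -206.80929).
Solving J·Δ = −F gives Δ = (-0.458, -2.900).

(-0.458, -2.900)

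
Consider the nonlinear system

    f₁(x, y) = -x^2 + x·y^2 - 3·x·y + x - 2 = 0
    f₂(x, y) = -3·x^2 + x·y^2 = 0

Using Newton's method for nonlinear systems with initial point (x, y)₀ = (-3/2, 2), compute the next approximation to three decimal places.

At (-3/2, 2): F = (-2.750, -12.750).
Jacobian J = [[-2·x + y^2 - 3·y + 1, 2·x·y - 3·x], [-6·x + y^2, 2·x·y]].
At the point, J = [[2.000, -1.500], [13.000, -6.000]] (det J = 7.500).
Solving J·Δ = −F gives Δ = (0.350, -1.367).
Then the next iterate is (x, y)₁ = (-1.150, 0.633).

(-1.150, 0.633)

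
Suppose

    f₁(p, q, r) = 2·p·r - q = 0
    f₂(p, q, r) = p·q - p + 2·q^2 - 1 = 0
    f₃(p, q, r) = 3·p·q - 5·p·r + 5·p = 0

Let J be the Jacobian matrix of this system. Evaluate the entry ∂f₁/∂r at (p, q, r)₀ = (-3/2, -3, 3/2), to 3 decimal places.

-3.000

∂f₁/∂r = 2·p.
At (-3/2, -3, 3/2) this is -3.000.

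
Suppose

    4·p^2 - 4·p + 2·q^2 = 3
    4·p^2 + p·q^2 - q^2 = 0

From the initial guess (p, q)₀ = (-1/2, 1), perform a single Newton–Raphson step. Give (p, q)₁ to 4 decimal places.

At (-1/2, 1): F = (2.0000, -0.5000).
Jacobian J = [[8·p - 4, 4·q], [8·p + q^2, 2·p·q - 2·q]].
At the point, J = [[-8.0000, 4.0000], [-3.0000, -3.0000]] (det J = 36.0000).
Solving J·Δ = −F gives Δ = (0.1111, -0.2778).
Then the next iterate is (p, q)₁ = (-0.3889, 0.7222).

(-0.3889, 0.7222)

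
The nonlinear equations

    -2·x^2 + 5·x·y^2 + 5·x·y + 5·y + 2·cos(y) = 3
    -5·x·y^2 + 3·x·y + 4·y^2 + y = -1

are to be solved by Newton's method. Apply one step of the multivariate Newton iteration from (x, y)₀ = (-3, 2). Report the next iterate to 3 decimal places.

(-1.625, 1.386)

At (-3, 2): F = (-101.83229, 61.000).
Jacobian J = [[-4·x + 5·y^2 + 5·y, 10·x·y + 5·x - 2·sin(y) + 5], [-5·y^2 + 3·y, -10·x·y + 3·x + 8·y + 1]].
At the point, J = [[42.000, -71.81859], [-14.000, 68.000]] (det J = 1850.53967).
Solving J·Δ = −F gives Δ = (1.375, -0.614).
Then the next iterate is (x, y)₁ = (-1.625, 1.386).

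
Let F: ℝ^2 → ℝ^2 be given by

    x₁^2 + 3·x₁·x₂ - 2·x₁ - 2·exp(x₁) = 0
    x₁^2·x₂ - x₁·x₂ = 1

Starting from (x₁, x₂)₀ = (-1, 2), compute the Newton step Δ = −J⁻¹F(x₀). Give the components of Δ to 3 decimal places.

At (-1, 2): F = (-3.73576, 3.000).
Jacobian J = [[2·x₁ + 3·x₂ - 2·exp(x₁) - 2, 3·x₁], [2·x₁·x₂ - x₂, x₁^2 - x₁]].
At the point, J = [[1.26424, -3.000], [-6.000, 2.000]] (det J = -15.47152).
Solving J·Δ = −F gives Δ = (0.099, -1.204).

(0.099, -1.204)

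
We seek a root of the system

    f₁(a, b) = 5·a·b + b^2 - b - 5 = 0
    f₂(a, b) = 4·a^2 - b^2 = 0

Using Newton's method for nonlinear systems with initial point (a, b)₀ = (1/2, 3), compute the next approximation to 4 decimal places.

At (1/2, 3): F = (8.5000, -8.0000).
Jacobian J = [[5·b, 5·a + 2·b - 1], [8·a, -2·b]].
At the point, J = [[15.0000, 7.5000], [4.0000, -6.0000]] (det J = -120.0000).
Solving J·Δ = −F gives Δ = (0.0750, -1.2833).
Then the next iterate is (a, b)₁ = (0.5750, 1.7167).

(0.5750, 1.7167)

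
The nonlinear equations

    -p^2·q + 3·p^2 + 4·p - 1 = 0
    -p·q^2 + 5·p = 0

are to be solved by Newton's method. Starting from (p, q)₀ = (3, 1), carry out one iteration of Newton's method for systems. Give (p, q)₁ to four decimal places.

(1.9000, 2.2667)

At (3, 1): F = (29.0000, 12.0000).
Jacobian J = [[-2·p·q + 6·p + 4, -p^2], [-q^2 + 5, -2·p·q]].
At the point, J = [[16.0000, -9.0000], [4.0000, -6.0000]] (det J = -60.0000).
Solving J·Δ = −F gives Δ = (-1.1000, 1.2667).
Then the next iterate is (p, q)₁ = (1.9000, 2.2667).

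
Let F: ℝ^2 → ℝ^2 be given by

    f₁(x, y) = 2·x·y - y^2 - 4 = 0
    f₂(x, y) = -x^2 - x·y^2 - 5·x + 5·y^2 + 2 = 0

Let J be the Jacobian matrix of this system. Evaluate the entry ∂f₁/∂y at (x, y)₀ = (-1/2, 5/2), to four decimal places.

-6.0000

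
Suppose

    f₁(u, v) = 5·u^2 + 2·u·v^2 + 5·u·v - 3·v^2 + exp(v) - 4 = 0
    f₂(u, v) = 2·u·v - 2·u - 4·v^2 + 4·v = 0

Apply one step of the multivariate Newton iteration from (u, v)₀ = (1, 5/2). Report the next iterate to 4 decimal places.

At (1, 5/2): F = (19.432494, -12.0000).
Jacobian J = [[10·u + 2·v^2 + 5·v, 4·u·v + 5·u - 6·v + exp(v)], [2·v - 2, 2·u - 8·v + 4]].
At the point, J = [[35.0000, 12.182494], [3.0000, -14.0000]] (det J = -526.547482).
Solving J·Δ = −F gives Δ = (-0.2390, -0.9084).
Then the next iterate is (u, v)₁ = (0.7610, 1.5916).

(0.7610, 1.5916)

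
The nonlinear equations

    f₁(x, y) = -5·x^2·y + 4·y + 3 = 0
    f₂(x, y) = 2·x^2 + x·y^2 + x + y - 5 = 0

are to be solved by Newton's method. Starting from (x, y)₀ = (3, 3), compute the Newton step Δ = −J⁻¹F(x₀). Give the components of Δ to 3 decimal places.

(-0.488, -1.856)

At (3, 3): F = (-120.000, 46.000).
Jacobian J = [[-10·x·y, -5·x^2 + 4], [4·x + y^2 + 1, 2·x·y + 1]].
At the point, J = [[-90.000, -41.000], [22.000, 19.000]] (det J = -808.000).
Solving J·Δ = −F gives Δ = (-0.488, -1.856).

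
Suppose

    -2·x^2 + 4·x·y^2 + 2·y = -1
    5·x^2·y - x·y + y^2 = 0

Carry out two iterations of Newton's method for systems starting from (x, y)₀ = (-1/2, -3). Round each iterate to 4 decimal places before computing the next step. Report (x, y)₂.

(-0.2820, -0.8635)

At (-1/2, -3): F = (-23.5000, 3.7500).
Jacobian J = [[-4·x + 4·y^2, 8·x·y + 2], [10·x·y - y, 5·x^2 - x + 2·y]].
At the point, J = [[38.0000, 14.0000], [18.0000, -4.2500]] (det J = -413.5000).
Solving J·Δ = −F gives Δ = (0.1146, 1.3676).
Then the next iterate is (x, y)₁ = (-0.3854, -1.6324).
Round to (-0.3854, -1.6324) and repeat: F = (-6.669814, 0.823275), J = [[12.200519, 7.033016], [7.923670, -2.136734]].
Δ = (0.1034, 0.7689), so (x, y)₂ = (-0.2820, -0.8635).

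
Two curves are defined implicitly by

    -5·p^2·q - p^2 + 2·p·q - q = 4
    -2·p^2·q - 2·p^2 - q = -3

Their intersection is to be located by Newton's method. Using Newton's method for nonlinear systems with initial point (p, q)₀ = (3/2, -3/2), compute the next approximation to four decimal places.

(1.8254, -0.0952)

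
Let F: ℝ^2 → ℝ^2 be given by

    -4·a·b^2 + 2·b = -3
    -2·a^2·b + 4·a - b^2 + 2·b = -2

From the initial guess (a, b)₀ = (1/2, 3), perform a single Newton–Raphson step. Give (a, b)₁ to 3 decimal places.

At (1/2, 3): F = (-9.000, -0.500).
Jacobian J = [[-4·b^2, -8·a·b + 2], [-4·a·b + 4, -2·a^2 - 2·b + 2]].
At the point, J = [[-36.000, -10.000], [-2.000, -4.500]] (det J = 142.000).
Solving J·Δ = −F gives Δ = (-0.250, 0.000).
Then the next iterate is (a, b)₁ = (0.250, 3.000).

(0.250, 3.000)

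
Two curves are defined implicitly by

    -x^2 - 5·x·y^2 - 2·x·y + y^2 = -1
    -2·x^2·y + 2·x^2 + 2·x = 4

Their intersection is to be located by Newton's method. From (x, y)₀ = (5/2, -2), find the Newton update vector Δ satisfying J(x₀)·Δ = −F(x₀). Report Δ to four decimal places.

At (5/2, -2): F = (-41.2500, 38.5000).
Jacobian J = [[-2·x - 5·y^2 - 2·y, -10·x·y - 2·x + 2·y], [-4·x·y + 4·x + 2, -2·x^2]].
At the point, J = [[-21.0000, 41.0000], [32.0000, -12.5000]] (det J = -1049.5000).
Solving J·Δ = −F gives Δ = (-1.0127, 0.4874).

(-1.0127, 0.4874)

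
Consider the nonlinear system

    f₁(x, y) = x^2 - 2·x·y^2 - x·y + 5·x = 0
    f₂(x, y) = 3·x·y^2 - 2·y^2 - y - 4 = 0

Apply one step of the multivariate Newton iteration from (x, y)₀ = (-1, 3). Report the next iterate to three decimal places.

At (-1, 3): F = (17.000, -52.000).
Jacobian J = [[2·x - 2·y^2 - y + 5, -4·x·y - x], [3·y^2, 6·x·y - 4·y - 1]].
At the point, J = [[-18.000, 13.000], [27.000, -31.000]] (det J = 207.000).
Solving J·Δ = −F gives Δ = (-0.720, -2.304).
Then the next iterate is (x, y)₁ = (-1.720, 0.696).

(-1.720, 0.696)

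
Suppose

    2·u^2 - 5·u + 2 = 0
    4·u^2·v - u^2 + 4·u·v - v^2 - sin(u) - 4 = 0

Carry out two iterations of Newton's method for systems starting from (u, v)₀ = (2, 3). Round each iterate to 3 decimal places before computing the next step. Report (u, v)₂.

At (2, 3): F = (0.000, 54.09070).
Jacobian J = [[4·u - 5, 0], [8·u·v - 2·u + 4·v - cos(u), 4·u^2 + 4·u - 2·v]].
At the point, J = [[3.000, 0.000], [56.41615, 18.000]] (det J = 54.000).
Solving J·Δ = −F gives Δ = (0.000, -3.005).
Then the next iterate is (u, v)₁ = (2.000, -0.005).
Round to (2.000, -0.005) and repeat: F = (0.000, -9.02932), J = [[3.000, 0.000], [-3.68385, 24.010]].
Δ = (0.000, 0.376), so (u, v)₂ = (2.000, 0.371).

(2.000, 0.371)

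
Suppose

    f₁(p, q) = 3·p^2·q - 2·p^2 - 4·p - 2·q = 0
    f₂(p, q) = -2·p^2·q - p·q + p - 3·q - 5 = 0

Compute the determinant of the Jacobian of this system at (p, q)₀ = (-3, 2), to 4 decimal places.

-71.0000

J = [[6·p·q - 4·p - 4, 3·p^2 - 2], [-4·p·q - q + 1, -2·p^2 - p - 3]].
At the point, J = [[-28.0000, 25.0000], [23.0000, -18.0000]].
det J = -71.0000.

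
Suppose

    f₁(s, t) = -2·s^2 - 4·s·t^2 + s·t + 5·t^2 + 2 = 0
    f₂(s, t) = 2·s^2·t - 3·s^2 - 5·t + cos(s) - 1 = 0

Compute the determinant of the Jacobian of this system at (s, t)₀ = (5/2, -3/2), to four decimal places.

381.7233

J = [[-4·s - 4·t^2 + t, -8·s·t + s + 10·t], [4·s·t - 6·s - sin(s), 2·s^2 - 5]].
At the point, J = [[-20.5000, 17.5000], [-30.598472, 7.5000]].
det J = 381.7233.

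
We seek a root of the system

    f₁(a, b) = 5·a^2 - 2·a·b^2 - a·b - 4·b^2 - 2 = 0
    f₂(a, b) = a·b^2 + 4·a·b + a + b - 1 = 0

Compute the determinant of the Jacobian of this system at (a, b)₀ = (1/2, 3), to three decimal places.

J = [[10·a - 2·b^2 - b, -4·a·b - a - 8·b], [b^2 + 4·b + 1, 2·a·b + 4·a + 1]].
At the point, J = [[-16.000, -30.500], [22.000, 6.000]].
det J = 575.000.

575.000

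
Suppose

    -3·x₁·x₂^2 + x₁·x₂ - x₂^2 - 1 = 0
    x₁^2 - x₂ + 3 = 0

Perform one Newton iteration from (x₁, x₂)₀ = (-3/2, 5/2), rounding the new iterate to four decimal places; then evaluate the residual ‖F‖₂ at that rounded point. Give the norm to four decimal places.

1.6610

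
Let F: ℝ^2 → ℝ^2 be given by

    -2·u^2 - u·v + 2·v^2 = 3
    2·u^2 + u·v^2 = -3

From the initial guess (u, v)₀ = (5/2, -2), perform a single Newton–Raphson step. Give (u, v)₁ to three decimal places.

(1.210, -1.256)

At (5/2, -2): F = (-2.500, 25.500).
Jacobian J = [[-4·u - v, -u + 4·v], [4·u + v^2, 2·u·v]].
At the point, J = [[-8.000, -10.500], [14.000, -10.000]] (det J = 227.000).
Solving J·Δ = −F gives Δ = (-1.290, 0.744).
Then the next iterate is (u, v)₁ = (1.210, -1.256).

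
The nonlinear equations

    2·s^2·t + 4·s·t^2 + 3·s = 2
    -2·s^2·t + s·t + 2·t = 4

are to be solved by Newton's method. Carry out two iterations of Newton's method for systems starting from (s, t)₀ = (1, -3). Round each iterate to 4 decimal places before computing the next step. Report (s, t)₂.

(2.3035, -0.3139)

At (1, -3): F = (31.0000, -7.0000).
Jacobian J = [[4·s·t + 4·t^2 + 3, 2·s^2 + 8·s·t], [-4·s·t + t, -2·s^2 + s + 2]].
At the point, J = [[27.0000, -22.0000], [9.0000, 1.0000]] (det J = 225.0000).
Solving J·Δ = −F gives Δ = (0.5467, 2.0800).
Then the next iterate is (s, t)₁ = (1.5467, -0.9200).
Round to (1.5467, -0.9200) and repeat: F = (3.474811, -2.861167), J = [[0.693744, -6.599150], [4.771856, -1.237862]].
Δ = (0.7568, 0.6061), so (s, t)₂ = (2.3035, -0.3139).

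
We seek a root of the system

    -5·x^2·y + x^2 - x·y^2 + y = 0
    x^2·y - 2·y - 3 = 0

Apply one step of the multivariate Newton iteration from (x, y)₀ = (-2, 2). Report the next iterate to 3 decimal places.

(-3.708, -5.333)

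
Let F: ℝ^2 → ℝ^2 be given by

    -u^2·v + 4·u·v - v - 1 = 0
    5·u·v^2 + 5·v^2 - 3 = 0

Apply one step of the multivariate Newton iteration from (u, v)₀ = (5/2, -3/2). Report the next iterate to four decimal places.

(4.0410, -0.4769)

At (5/2, -3/2): F = (-5.1250, 36.3750).
Jacobian J = [[-2·u·v + 4·v, -u^2 + 4·u - 1], [5·v^2, 10·u·v + 10·v]].
At the point, J = [[1.5000, 2.7500], [11.2500, -52.5000]] (det J = -109.6875).
Solving J·Δ = −F gives Δ = (1.5410, 1.0231).
Then the next iterate is (u, v)₁ = (4.0410, -0.4769).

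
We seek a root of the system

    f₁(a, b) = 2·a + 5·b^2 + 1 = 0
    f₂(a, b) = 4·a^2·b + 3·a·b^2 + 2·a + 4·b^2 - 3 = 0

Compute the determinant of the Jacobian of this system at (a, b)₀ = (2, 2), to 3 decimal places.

J = [[2, 10·b], [8·a·b + 3·b^2 + 2, 4·a^2 + 6·a·b + 8·b]].
At the point, J = [[2.000, 20.000], [46.000, 56.000]].
det J = -808.000.

-808.000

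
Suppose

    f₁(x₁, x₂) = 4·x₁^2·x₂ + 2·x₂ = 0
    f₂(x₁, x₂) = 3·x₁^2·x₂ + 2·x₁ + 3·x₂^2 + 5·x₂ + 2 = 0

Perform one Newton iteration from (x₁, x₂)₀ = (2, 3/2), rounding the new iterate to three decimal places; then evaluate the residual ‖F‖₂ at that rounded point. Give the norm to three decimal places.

At (2, 3/2): F = (27.000, 38.250).
Jacobian J = [[8·x₁·x₂, 4·x₁^2 + 2], [6·x₁·x₂ + 2, 3·x₁^2 + 6·x₂ + 5]].
At the point, J = [[24.000, 18.000], [20.000, 26.000]] (det J = 264.000).
Solving J·Δ = −F gives Δ = (-0.051, -1.432).
Then the next iterate is (x₁, x₂)₁ = (1.949, 0.068).
Re-evaluating at (1.949, 0.068): F = (1.16922, 7.02679), so ‖F‖₂ = 7.123.

7.123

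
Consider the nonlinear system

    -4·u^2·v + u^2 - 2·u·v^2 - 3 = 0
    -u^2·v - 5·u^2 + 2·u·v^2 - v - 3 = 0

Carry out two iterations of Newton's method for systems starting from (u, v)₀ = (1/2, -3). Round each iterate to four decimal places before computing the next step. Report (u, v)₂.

(0.9056, -1.6948)

At (1/2, -3): F = (-8.7500, 8.5000).
Jacobian J = [[-8·u·v + 2·u - 2·v^2, -4·u^2 - 4·u·v], [-2·u·v - 10·u + 2·v^2, -u^2 + 4·u·v - 1]].
At the point, J = [[-5.0000, 5.0000], [16.0000, -7.2500]] (det J = -43.7500).
Solving J·Δ = −F gives Δ = (0.4786, 2.2286).
Then the next iterate is (u, v)₁ = (0.9786, -0.7714).
Round to (0.9786, -0.7714) and repeat: F = (-0.252040, -5.113505), J = [[6.806220, -0.811064], [-7.0861, -4.977226]].
Δ = (-0.0730, -0.9234), so (u, v)₂ = (0.9056, -1.6948).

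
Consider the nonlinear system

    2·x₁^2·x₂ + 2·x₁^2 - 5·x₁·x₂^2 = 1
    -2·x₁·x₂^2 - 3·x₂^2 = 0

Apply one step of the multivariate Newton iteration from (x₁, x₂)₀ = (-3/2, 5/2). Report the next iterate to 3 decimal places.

At (-3/2, 5/2): F = (61.625, 0.000).
Jacobian J = [[4·x₁·x₂ + 4·x₁ - 5·x₂^2, 2·x₁^2 - 10·x₁·x₂], [-2·x₂^2, -4·x₁·x₂ - 6·x₂]].
At the point, J = [[-52.250, 42.000], [-12.500, 0.000]] (det J = 525.000).
Solving J·Δ = −F gives Δ = (0.000, -1.467).
Then the next iterate is (x₁, x₂)₁ = (-1.500, 1.033).

(-1.500, 1.033)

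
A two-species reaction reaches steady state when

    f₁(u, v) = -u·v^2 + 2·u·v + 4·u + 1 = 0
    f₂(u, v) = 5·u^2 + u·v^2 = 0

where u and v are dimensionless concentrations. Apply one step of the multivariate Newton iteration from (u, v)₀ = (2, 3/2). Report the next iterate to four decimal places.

At (2, 3/2): F = (10.5000, 24.5000).
Jacobian J = [[-v^2 + 2·v + 4, -2·u·v + 2·u], [10·u + v^2, 2·u·v]].
At the point, J = [[4.7500, -2.0000], [22.2500, 6.0000]] (det J = 73.0000).
Solving J·Δ = −F gives Δ = (-1.5342, 1.6062).
Then the next iterate is (u, v)₁ = (0.4658, 3.1062).

(0.4658, 3.1062)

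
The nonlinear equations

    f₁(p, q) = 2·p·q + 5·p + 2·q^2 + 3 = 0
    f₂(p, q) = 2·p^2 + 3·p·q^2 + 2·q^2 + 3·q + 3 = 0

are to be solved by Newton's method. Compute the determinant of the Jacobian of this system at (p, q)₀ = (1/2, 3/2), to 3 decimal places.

46.750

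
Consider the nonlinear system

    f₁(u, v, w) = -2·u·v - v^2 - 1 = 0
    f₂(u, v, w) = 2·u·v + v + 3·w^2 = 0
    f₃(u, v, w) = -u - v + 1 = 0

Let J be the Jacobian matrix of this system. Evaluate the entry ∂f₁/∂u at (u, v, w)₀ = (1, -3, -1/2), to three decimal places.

6.000

∂f₁/∂u = -2·v.
At (1, -3, -1/2) this is 6.000.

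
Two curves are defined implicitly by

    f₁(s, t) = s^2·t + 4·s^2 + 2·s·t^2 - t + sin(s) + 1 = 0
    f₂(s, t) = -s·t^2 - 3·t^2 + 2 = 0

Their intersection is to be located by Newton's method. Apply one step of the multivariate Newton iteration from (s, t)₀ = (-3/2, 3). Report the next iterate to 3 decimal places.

(-2.018, 2.240)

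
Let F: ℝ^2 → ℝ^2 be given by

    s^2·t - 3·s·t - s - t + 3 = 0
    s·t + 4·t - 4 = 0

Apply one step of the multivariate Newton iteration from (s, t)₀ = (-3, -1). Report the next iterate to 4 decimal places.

At (-3, -1): F = (-11.0000, -5.0000).
Jacobian J = [[2·s·t - 3·t - 1, s^2 - 3·s - 1], [t, s + 4]].
At the point, J = [[8.0000, 17.0000], [-1.0000, 1.0000]] (det J = 25.0000).
Solving J·Δ = −F gives Δ = (-2.9600, 2.0400).
Then the next iterate is (s, t)₁ = (-5.9600, 1.0400).

(-5.9600, 1.0400)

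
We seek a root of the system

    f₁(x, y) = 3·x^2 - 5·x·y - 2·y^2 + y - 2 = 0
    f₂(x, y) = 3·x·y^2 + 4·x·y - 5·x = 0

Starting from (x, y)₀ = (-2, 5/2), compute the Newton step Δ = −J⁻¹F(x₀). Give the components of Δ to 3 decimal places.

At (-2, 5/2): F = (25.000, -47.500).
Jacobian J = [[6·x - 5·y, -5·x - 4·y + 1], [3·y^2 + 4·y - 5, 6·x·y + 4·x]].
At the point, J = [[-24.500, 1.000], [23.750, -38.000]] (det J = 907.250).
Solving J·Δ = −F gives Δ = (0.995, -0.628).

(0.995, -0.628)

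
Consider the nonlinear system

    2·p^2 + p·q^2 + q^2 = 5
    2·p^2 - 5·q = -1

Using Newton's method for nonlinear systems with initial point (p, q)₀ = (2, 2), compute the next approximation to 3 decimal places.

(1.596, 1.154)

At (2, 2): F = (15.000, -1.000).
Jacobian J = [[4·p + q^2, 2·p·q + 2·q], [4·p, -5]].
At the point, J = [[12.000, 12.000], [8.000, -5.000]] (det J = -156.000).
Solving J·Δ = −F gives Δ = (-0.404, -0.846).
Then the next iterate is (p, q)₁ = (1.596, 1.154).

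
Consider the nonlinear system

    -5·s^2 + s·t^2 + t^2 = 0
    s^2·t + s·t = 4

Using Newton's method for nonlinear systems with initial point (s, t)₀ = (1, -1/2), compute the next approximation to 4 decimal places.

(0.1556, 1.3667)

At (1, -1/2): F = (-4.5000, -5.0000).
Jacobian J = [[-10·s + t^2, 2·s·t + 2·t], [2·s·t + t, s^2 + s]].
At the point, J = [[-9.7500, -2.0000], [-1.5000, 2.0000]] (det J = -22.5000).
Solving J·Δ = −F gives Δ = (-0.8444, 1.8667).
Then the next iterate is (s, t)₁ = (0.1556, 1.3667).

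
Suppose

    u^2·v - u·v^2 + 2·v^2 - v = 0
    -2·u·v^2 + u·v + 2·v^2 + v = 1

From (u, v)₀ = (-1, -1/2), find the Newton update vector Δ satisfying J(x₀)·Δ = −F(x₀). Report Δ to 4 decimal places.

(-0.5000, 0.1250)

At (-1, -1/2): F = (0.7500, 0.0000).
Jacobian J = [[2·u·v - v^2, u^2 - 2·u·v + 4·v - 1], [-2·v^2 + v, -4·u·v + u + 4·v + 1]].
At the point, J = [[0.7500, -3.0000], [-1.0000, -4.0000]] (det J = -6.0000).
Solving J·Δ = −F gives Δ = (-0.5000, 0.1250).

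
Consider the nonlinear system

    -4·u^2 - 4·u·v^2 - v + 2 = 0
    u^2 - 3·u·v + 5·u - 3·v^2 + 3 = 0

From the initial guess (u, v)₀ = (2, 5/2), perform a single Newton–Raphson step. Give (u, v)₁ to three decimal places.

(1.231, 1.647)

At (2, 5/2): F = (-66.500, -16.750).
Jacobian J = [[-8·u - 4·v^2, -8·u·v - 1], [2·u - 3·v + 5, -3·u - 6·v]].
At the point, J = [[-41.000, -41.000], [1.500, -21.000]] (det J = 922.500).
Solving J·Δ = −F gives Δ = (-0.769, -0.853).
Then the next iterate is (u, v)₁ = (1.231, 1.647).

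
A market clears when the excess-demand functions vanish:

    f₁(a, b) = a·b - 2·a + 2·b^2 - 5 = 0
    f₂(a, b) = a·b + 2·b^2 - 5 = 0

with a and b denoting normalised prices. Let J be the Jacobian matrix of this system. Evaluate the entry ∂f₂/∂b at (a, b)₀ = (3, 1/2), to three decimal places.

∂f₂/∂b = a + 4·b.
At (3, 1/2) this is 5.000.

5.000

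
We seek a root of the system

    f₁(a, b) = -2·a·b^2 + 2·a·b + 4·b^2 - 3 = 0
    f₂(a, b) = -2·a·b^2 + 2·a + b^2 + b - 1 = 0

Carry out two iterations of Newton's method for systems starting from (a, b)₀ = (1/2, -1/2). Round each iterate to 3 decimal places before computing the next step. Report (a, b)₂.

At (1/2, -1/2): F = (-2.750, -0.500).
Jacobian J = [[-2·b^2 + 2·b, -4·a·b + 2·a + 8·b], [-2·b^2 + 2, -4·a·b + 2·b + 1]].
At the point, J = [[-1.500, -2.000], [1.500, 1.000]] (det J = 1.500).
Solving J·Δ = −F gives Δ = (2.500, -3.250).
Then the next iterate is (a, b)₁ = (3.000, -3.750).
Round to (3.000, -3.750) and repeat: F = (-53.625, -69.06250), J = [[-35.625, 21.000], [-26.125, 38.500]].
Δ = (-0.746, 1.287), so (a, b)₂ = (2.254, -2.463).

(2.254, -2.463)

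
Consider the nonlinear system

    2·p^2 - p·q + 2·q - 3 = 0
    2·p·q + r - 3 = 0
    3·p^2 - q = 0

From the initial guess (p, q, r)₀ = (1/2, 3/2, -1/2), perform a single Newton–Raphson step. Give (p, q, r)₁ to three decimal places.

At (1/2, 3/2, -1/2): F = (-0.250, -2.000, -0.750).
Jacobian J = [[4·p - q, -p + 2, 0], [2·q, 2·p, 1], [6·p, -1, 0]].
At the point, J = [[0.500, 1.500, 0.000], [3.000, 1.000, 1.000], [3.000, -1.000, 0.000]] (det J = 5.000).
Solving J·Δ = −F gives Δ = (0.275, 0.075, 1.100).
Then the next iterate is (p, q, r)₁ = (0.775, 1.575, 0.600).

(0.775, 1.575, 0.600)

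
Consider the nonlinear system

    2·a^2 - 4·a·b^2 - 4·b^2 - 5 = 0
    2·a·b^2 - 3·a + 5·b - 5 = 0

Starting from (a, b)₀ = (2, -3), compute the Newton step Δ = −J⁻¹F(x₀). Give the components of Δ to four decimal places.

(2.3266, 2.3631)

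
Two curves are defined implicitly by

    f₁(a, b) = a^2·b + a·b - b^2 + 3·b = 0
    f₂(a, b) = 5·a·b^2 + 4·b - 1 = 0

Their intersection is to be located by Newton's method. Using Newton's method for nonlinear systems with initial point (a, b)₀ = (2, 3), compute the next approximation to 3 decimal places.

At (2, 3): F = (18.000, 101.000).
Jacobian J = [[2·a·b + b, a^2 + a - 2·b + 3], [5·b^2, 10·a·b + 4]].
At the point, J = [[15.000, 3.000], [45.000, 64.000]] (det J = 825.000).
Solving J·Δ = −F gives Δ = (-1.029, -0.855).
Then the next iterate is (a, b)₁ = (0.971, 2.145).

(0.971, 2.145)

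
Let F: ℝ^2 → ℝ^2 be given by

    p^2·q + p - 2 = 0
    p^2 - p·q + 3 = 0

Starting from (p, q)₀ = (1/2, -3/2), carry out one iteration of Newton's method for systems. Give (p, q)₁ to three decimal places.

At (1/2, -3/2): F = (-1.875, 4.000).
Jacobian J = [[2·p·q + 1, p^2], [2·p - q, -p]].
At the point, J = [[-0.500, 0.250], [2.500, -0.500]] (det J = -0.375).
Solving J·Δ = −F gives Δ = (-0.167, 7.167).
Then the next iterate is (p, q)₁ = (0.333, 5.667).

(0.333, 5.667)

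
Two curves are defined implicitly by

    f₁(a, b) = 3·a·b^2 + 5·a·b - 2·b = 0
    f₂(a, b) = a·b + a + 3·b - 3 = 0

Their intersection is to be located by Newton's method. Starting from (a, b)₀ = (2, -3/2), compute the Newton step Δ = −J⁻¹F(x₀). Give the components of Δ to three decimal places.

(-8.857, 0.814)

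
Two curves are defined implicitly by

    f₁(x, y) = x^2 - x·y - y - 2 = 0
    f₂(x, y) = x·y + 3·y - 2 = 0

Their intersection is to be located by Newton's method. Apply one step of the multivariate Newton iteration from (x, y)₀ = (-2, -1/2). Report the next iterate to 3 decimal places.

(-0.667, 2.667)

At (-2, -1/2): F = (1.500, -2.500).
Jacobian J = [[2·x - y, -x - 1], [y, x + 3]].
At the point, J = [[-3.500, 1.000], [-0.500, 1.000]] (det J = -3.000).
Solving J·Δ = −F gives Δ = (1.333, 3.167).
Then the next iterate is (x, y)₁ = (-0.667, 2.667).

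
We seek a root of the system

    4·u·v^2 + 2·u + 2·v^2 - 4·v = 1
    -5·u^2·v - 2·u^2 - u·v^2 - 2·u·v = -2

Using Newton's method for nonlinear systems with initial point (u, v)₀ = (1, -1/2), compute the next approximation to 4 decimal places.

(12.0000, 3.2500)

At (1, -1/2): F = (4.5000, 3.2500).
Jacobian J = [[4·v^2 + 2, 8·u·v + 4·v - 4], [-10·u·v - 4·u - v^2 - 2·v, -5·u^2 - 2·u·v - 2·u]].
At the point, J = [[3.0000, -10.0000], [1.7500, -6.0000]] (det J = -0.5000).
Solving J·Δ = −F gives Δ = (11.0000, 3.7500).
Then the next iterate is (u, v)₁ = (12.0000, 3.2500).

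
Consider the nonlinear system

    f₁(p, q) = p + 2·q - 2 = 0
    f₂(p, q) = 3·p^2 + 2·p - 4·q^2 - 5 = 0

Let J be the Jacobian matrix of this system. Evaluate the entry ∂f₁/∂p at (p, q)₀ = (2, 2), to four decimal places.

∂f₁/∂p = 1.
At (2, 2) this is 1.0000.

1.0000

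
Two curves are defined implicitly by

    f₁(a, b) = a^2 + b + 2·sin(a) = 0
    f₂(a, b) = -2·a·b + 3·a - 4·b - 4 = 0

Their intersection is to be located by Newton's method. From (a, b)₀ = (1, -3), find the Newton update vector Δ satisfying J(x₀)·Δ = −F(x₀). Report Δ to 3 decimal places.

(-0.549, 2.009)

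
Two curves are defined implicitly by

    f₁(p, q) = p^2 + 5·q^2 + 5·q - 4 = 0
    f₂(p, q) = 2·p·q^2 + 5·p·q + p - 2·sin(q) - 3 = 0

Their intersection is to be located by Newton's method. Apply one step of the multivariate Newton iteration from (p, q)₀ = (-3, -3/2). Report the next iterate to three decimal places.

At (-3, -3/2): F = (8.750, 4.99499).
Jacobian J = [[2·p, 10·q + 5], [2·q^2 + 5·q + 1, 4·p·q + 5·p - 2·cos(q)]].
At the point, J = [[-6.000, -10.000], [-2.000, 2.85853]] (det J = -37.15115).
Solving J·Δ = −F gives Δ = (2.018, -0.336).
Then the next iterate is (p, q)₁ = (-0.982, -1.836).

(-0.982, -1.836)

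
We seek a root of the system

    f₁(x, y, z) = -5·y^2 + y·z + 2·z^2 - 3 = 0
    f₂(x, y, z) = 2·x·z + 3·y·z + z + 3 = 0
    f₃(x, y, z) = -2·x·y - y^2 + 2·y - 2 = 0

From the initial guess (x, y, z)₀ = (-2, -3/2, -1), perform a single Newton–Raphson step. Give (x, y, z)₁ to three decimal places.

At (-2, -3/2, -1): F = (-10.750, 10.500, -13.250).
Jacobian J = [[0, -10·y + z, y + 4·z], [2·z, 3·z, 2·x + 3·y + 1], [-2·y, -2·x - 2·y + 2, 0]].
At the point, J = [[0.000, 14.000, -5.500], [-2.000, -3.000, -7.500], [3.000, 9.000, 0.000]] (det J = -265.500).
Solving J·Δ = −F gives Δ = (1.373, 1.015, 0.628).
Then the next iterate is (x, y, z)₁ = (-0.627, -0.485, -0.372).

(-0.627, -0.485, -0.372)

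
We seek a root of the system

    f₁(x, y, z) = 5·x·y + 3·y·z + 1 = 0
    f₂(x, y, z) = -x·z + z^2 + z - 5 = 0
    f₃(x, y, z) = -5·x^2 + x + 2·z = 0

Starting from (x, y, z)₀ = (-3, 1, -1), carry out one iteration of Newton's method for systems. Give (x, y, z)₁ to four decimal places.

(-1.6000, 0.9944, 2.3000)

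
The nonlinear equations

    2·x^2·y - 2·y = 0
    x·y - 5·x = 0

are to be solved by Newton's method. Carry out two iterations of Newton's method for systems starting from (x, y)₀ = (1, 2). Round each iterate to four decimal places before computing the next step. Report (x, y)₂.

At (1, 2): F = (0.0000, -3.0000).
Jacobian J = [[4·x·y, 2·x^2 - 2], [y - 5, x]].
At the point, J = [[8.0000, 0.0000], [-3.0000, 1.0000]] (det J = 8.0000).
Solving J·Δ = −F gives Δ = (0.0000, 3.0000).
Then the next iterate is (x, y)₁ = (1.0000, 5.0000).
Round to (1.0000, 5.0000) and repeat: F = (0.0000, 0.0000), J = [[20.0000, 0.0000], [0.0000, 1.0000]].
Δ = (0.0000, 0.0000), so (x, y)₂ = (1.0000, 5.0000).

(1.0000, 5.0000)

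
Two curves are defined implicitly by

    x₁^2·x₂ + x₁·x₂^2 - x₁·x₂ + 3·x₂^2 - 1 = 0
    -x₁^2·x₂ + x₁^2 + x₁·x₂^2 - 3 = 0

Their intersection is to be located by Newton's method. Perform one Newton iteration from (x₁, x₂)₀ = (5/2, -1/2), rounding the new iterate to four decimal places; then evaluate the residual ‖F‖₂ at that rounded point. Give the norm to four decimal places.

1.3264

At (5/2, -1/2): F = (-1.5000, 7.0000).
Jacobian J = [[2·x₁·x₂ + x₂^2 - x₂, x₁^2 + 2·x₁·x₂ - x₁ + 6·x₂], [-2·x₁·x₂ + 2·x₁ + x₂^2, -x₁^2 + 2·x₁·x₂]].
At the point, J = [[-1.7500, -1.7500], [7.7500, -8.7500]] (det J = 28.8750).
Solving J·Δ = −F gives Δ = (-0.8788, 0.0216).
Then the next iterate is (x₁, x₂)₁ = (1.6212, -0.4784).
Re-evaluating at (1.6212, -0.4784): F = (-0.424153, 1.256702), so ‖F‖₂ = 1.3264.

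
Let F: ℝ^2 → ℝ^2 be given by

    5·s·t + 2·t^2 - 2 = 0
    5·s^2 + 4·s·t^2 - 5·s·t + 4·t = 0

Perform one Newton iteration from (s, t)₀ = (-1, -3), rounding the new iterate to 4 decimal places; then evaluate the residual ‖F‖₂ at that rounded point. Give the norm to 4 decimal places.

9.9900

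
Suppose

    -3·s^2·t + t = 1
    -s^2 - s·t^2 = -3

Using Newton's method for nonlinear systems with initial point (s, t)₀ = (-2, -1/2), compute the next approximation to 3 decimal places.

(-1.728, -0.239)

At (-2, -1/2): F = (4.500, -0.500).
Jacobian J = [[-6·s·t, -3·s^2 + 1], [-2·s - t^2, -2·s·t]].
At the point, J = [[-6.000, -11.000], [3.750, -2.000]] (det J = 53.250).
Solving J·Δ = −F gives Δ = (0.272, 0.261).
Then the next iterate is (s, t)₁ = (-1.728, -0.239).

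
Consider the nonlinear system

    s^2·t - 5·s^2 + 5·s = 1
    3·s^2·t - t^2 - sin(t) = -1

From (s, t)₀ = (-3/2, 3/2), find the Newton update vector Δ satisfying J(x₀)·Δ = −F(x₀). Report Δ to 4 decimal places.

(0.8921, 1.1322)

At (-3/2, 3/2): F = (-16.3750, 7.877505).
Jacobian J = [[2·s·t - 10·s + 5, s^2], [6·s·t, 3·s^2 - 2·t - cos(t)]].
At the point, J = [[15.5000, 2.2500], [-13.5000, 3.679263]] (det J = 87.403573).
Solving J·Δ = −F gives Δ = (0.8921, 1.1322).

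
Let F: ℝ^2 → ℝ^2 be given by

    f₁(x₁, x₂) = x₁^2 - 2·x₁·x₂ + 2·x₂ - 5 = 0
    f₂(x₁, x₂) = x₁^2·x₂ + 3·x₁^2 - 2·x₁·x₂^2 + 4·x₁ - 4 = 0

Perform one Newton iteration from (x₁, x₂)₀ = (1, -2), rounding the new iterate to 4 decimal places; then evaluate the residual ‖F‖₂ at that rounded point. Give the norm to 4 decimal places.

At (1, -2): F = (-4.0000, -7.0000).
Jacobian J = [[2·x₁ - 2·x₂, -2·x₁ + 2], [2·x₁·x₂ + 6·x₁ - 2·x₂^2 + 4, x₁^2 - 4·x₁·x₂]].
At the point, J = [[6.0000, 0.0000], [-2.0000, 9.0000]] (det J = 54.0000).
Solving J·Δ = −F gives Δ = (0.6667, 0.9259).
Then the next iterate is (x₁, x₂)₁ = (1.6667, -1.0741).
Re-evaluating at (1.6667, -1.0741): F = (-0.789906, 4.171023), so ‖F‖₂ = 4.2452.

4.2452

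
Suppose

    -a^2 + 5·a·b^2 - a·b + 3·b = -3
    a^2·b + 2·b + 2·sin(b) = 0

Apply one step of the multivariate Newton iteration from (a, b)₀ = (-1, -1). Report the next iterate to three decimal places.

At (-1, -1): F = (-7.000, -4.68294).
Jacobian J = [[-2·a + 5·b^2 - b, 10·a·b - a + 3], [2·a·b, a^2 + 2·cos(b) + 2]].
At the point, J = [[8.000, 14.000], [2.000, 4.08060]] (det J = 4.64484).
Solving J·Δ = −F gives Δ = (-7.965, 5.052).
Then the next iterate is (a, b)₁ = (-8.965, 4.052).

(-8.965, 4.052)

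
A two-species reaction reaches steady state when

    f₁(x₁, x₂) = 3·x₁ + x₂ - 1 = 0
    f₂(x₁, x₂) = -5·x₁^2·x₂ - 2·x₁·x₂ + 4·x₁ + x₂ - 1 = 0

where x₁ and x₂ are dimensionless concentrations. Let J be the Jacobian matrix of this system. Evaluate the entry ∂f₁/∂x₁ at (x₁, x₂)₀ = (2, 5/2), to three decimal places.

∂f₁/∂x₁ = 3.
At (2, 5/2) this is 3.000.

3.000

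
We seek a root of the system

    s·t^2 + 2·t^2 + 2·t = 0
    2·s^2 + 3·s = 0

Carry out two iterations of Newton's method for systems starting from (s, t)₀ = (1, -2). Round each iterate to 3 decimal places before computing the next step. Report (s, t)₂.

At (1, -2): F = (8.000, 5.000).
Jacobian J = [[t^2, 2·s·t + 4·t + 2], [4·s + 3, 0]].
At the point, J = [[4.000, -10.000], [7.000, 0.000]] (det J = 70.000).
Solving J·Δ = −F gives Δ = (-0.714, 0.514).
Then the next iterate is (s, t)₁ = (0.286, -1.486).
Round to (0.286, -1.486) and repeat: F = (2.07594, 1.02159), J = [[2.20820, -4.79399], [4.144, 0.000]].
Δ = (-0.247, 0.319), so (s, t)₂ = (0.039, -1.167).

(0.039, -1.167)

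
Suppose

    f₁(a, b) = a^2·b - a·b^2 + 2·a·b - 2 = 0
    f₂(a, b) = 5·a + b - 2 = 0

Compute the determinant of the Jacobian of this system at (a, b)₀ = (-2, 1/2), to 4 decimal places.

J = [[2·a·b - b^2 + 2·b, a^2 - 2·a·b + 2·a], [5, 1]].
At the point, J = [[-1.2500, 2.0000], [5.0000, 1.0000]].
det J = -11.2500.

-11.2500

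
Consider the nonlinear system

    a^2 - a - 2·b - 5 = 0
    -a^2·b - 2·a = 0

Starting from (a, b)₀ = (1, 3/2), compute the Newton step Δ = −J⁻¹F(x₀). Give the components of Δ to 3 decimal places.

At (1, 3/2): F = (-8.000, -3.500).
Jacobian J = [[2·a - 1, -2], [-2·a·b - 2, -a^2]].
At the point, J = [[1.000, -2.000], [-5.000, -1.000]] (det J = -11.000).
Solving J·Δ = −F gives Δ = (0.091, -3.955).

(0.091, -3.955)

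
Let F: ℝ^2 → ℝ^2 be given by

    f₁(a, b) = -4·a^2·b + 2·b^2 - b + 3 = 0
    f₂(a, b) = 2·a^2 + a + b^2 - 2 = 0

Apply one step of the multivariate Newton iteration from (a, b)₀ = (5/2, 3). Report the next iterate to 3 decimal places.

At (5/2, 3): F = (-57.000, 22.000).
Jacobian J = [[-8·a·b, -4·a^2 + 4·b - 1], [4·a + 1, 2·b]].
At the point, J = [[-60.000, -14.000], [11.000, 6.000]] (det J = -206.000).
Solving J·Δ = −F gives Δ = (-0.165, -3.364).
Then the next iterate is (a, b)₁ = (2.335, -0.364).

(2.335, -0.364)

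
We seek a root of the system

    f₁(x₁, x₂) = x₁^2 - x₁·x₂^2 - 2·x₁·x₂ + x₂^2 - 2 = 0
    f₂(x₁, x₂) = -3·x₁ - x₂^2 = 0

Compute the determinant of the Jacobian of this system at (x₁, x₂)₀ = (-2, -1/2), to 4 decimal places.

J = [[2·x₁ - x₂^2 - 2·x₂, -2·x₁·x₂ - 2·x₁ + 2·x₂], [-3, -2·x₂]].
At the point, J = [[-3.2500, 1.0000], [-3.0000, 1.0000]].
det J = -0.2500.

-0.2500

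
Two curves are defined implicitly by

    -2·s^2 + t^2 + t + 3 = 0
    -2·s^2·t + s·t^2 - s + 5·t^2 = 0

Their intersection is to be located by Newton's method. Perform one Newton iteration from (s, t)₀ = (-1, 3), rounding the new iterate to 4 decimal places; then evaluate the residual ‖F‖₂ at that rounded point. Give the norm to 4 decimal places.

3.3403

At (-1, 3): F = (13.0000, 31.0000).
Jacobian J = [[-4·s, 2·t + 1], [-4·s·t + t^2 - 1, -2·s^2 + 2·s·t + 10·t]].
At the point, J = [[4.0000, 7.0000], [20.0000, 22.0000]] (det J = -52.0000).
Solving J·Δ = −F gives Δ = (1.3269, -2.6154).
Then the next iterate is (s, t)₁ = (0.3269, 0.3846).
Re-evaluating at (0.3269, 0.3846): F = (3.318790, 0.378840), so ‖F‖₂ = 3.3403.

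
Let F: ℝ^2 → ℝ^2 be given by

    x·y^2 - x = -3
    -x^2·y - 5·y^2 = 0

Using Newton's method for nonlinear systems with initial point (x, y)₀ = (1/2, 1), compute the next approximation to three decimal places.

At (1/2, 1): F = (3.000, -5.250).
Jacobian J = [[y^2 - 1, 2·x·y], [-2·x·y, -x^2 - 10·y]].
At the point, J = [[0.000, 1.000], [-1.000, -10.250]] (det J = 1.000).
Solving J·Δ = −F gives Δ = (25.500, -3.000).
Then the next iterate is (x, y)₁ = (26.000, -2.000).

(26.000, -2.000)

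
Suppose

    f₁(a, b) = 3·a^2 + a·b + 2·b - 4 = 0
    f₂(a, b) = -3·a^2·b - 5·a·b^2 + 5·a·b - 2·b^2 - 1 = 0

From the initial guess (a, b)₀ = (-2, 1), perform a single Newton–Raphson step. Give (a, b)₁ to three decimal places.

At (-2, 1): F = (8.000, -15.000).
Jacobian J = [[6·a + b, a + 2], [-6·a·b - 5·b^2 + 5·b, -3·a^2 - 10·a·b + 5·a - 4·b]].
At the point, J = [[-11.000, 0.000], [12.000, -6.000]] (det J = 66.000).
Solving J·Δ = −F gives Δ = (0.727, -1.045).
Then the next iterate is (a, b)₁ = (-1.273, -0.045).

(-1.273, -0.045)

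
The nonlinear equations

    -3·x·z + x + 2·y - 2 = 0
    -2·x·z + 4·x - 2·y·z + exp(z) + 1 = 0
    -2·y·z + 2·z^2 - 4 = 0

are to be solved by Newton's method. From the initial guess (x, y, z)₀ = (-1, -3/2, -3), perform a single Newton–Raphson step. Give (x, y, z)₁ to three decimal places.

(0.198, -1.162, -2.219)

At (-1, -3/2, -3): F = (-15.000, -17.95021, 5.000).
Jacobian J = [[-3·z + 1, 2, -3·x], [-2·z + 4, -2·z, -2·x - 2·y + exp(z)], [0, -2·z, -2·y + 4·z]].
At the point, J = [[10.000, 2.000, 3.000], [10.000, 6.000, 5.04979], [0.000, 6.000, -9.000]] (det J = -482.98722).
Solving J·Δ = −F gives Δ = (1.198, 0.338, 0.781).
Then the next iterate is (x, y, z)₁ = (0.198, -1.162, -2.219).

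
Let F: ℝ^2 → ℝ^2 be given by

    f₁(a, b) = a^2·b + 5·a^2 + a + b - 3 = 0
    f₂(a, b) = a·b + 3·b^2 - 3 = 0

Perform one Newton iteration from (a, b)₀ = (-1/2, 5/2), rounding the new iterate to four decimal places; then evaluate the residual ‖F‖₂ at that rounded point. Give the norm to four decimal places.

2.9978

At (-1/2, 5/2): F = (0.8750, 14.5000).
Jacobian J = [[2·a·b + 10·a + 1, a^2 + 1], [b, a + 6·b]].
At the point, J = [[-6.5000, 1.2500], [2.5000, 14.5000]] (det J = -97.3750).
Solving J·Δ = −F gives Δ = (-0.0558, -0.9904).
Then the next iterate is (a, b)₁ = (-0.5558, 1.5096).
Re-evaluating at (-0.5558, 1.5096): F = (-0.035296, 2.997641), so ‖F‖₂ = 2.9978.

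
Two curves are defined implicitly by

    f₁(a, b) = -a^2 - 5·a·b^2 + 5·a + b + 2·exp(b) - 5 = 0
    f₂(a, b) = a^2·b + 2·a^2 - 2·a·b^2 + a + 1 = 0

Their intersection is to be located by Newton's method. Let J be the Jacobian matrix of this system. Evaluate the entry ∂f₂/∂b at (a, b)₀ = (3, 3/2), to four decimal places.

-9.0000

∂f₂/∂b = a^2 - 4·a·b.
At (3, 3/2) this is -9.0000.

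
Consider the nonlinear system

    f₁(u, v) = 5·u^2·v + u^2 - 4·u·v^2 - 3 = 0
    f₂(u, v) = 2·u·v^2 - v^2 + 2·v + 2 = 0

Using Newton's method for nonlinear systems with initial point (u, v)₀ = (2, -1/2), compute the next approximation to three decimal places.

(-3.429, -1.464)

At (2, -1/2): F = (-11.000, 1.750).
Jacobian J = [[10·u·v + 2·u - 4·v^2, 5·u^2 - 8·u·v], [2·v^2, 4·u·v - 2·v + 2]].
At the point, J = [[-7.000, 28.000], [0.500, -1.000]] (det J = -7.000).
Solving J·Δ = −F gives Δ = (-5.429, -0.964).
Then the next iterate is (u, v)₁ = (-3.429, -1.464).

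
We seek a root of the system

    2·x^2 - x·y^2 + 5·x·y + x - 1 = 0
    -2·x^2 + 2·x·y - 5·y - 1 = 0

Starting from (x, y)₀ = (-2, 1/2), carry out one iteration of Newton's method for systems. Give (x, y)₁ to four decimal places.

At (-2, 1/2): F = (0.5000, -13.5000).
Jacobian J = [[4·x - y^2 + 5·y + 1, -2·x·y + 5·x], [-4·x + 2·y, 2·x - 5]].
At the point, J = [[-4.7500, -8.0000], [9.0000, -9.0000]] (det J = 114.7500).
Solving J·Δ = −F gives Δ = (0.9804, -0.5196).
Then the next iterate is (x, y)₁ = (-1.0196, -0.0196).

(-1.0196, -0.0196)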